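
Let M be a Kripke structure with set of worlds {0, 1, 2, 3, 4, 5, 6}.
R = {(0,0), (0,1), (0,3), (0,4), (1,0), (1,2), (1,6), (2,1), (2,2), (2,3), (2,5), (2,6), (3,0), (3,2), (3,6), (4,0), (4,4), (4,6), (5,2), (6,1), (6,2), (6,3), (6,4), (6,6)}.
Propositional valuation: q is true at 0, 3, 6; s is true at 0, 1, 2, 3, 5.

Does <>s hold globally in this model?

Let φ = <>s. Evaluate φ at each world:
  0 (successors {0, 1, 3, 4}): φ is true.
  1 (successors {0, 2, 6}): φ is true.
  2 (successors {1, 2, 3, 5, 6}): φ is true.
  3 (successors {0, 2, 6}): φ is true.
  4 (successors {0, 4, 6}): φ is true.
  5 (successors {2}): φ is true.
  6 (successors {1, 2, 3, 4, 6}): φ is true.
For instance, at 3:
  At 3: <>s requires s at some successor in {0, 2, 6}.
    s holds at 0, so <>s is true at 3.

Yes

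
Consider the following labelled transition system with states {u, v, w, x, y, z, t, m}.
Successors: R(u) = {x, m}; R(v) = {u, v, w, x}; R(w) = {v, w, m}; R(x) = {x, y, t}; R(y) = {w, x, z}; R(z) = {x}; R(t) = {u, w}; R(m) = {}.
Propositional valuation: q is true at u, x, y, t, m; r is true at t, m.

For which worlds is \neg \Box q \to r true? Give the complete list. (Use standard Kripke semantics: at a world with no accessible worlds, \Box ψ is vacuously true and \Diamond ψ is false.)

u, x, z, t, m

Let φ = \neg \Box q \to r. Evaluate φ at each world:
  u (successors {x, m}): φ is true.
  v (successors {u, v, w, x}): φ is false.
  w (successors {v, w, m}): φ is false.
  x (successors {x, y, t}): φ is true.
  y (successors {w, x, z}): φ is false.
  z (successors {x}): φ is true.
  t (successors {u, w}): φ is true.
  m (successors ∅): φ is true.
For instance, at y:
  At y: \neg \Box q is true, r is false, so \neg \Box q \to r is false.
    At y: \Box q is false, so \neg \Box q is true.
      At y: \Box q requires q at every successor {w, x, z}.
        q fails at w, so \Box q is false at y.
Satisfying worlds: {u, x, z, t, m}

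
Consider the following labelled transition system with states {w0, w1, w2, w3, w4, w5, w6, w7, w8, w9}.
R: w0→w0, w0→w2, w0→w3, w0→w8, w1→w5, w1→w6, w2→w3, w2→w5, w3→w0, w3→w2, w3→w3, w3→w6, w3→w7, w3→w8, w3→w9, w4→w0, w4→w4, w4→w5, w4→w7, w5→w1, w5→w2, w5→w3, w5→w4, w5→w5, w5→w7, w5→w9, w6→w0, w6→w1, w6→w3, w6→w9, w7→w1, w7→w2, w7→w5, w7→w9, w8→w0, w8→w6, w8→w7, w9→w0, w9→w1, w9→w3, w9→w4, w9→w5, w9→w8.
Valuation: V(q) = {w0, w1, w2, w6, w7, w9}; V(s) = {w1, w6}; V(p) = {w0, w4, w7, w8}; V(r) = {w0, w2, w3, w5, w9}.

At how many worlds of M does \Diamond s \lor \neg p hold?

8

Let φ = \Diamond s \lor \neg p. Evaluate φ at each world:
  w0 (successors {w0, w2, w3, w8}): φ is false.
  w1 (successors {w5, w6}): φ is true.
  w2 (successors {w3, w5}): φ is true.
  w3 (successors {w0, w2, w3, w6, w7, w8, w9}): φ is true.
  w4 (successors {w0, w4, w5, w7}): φ is false.
  w5 (successors {w1, w2, w3, w4, w5, w7, w9}): φ is true.
  w6 (successors {w0, w1, w3, w9}): φ is true.
  w7 (successors {w1, w2, w5, w9}): φ is true.
  w8 (successors {w0, w6, w7}): φ is true.
  w9 (successors {w0, w1, w3, w4, w5, w8}): φ is true.
For instance, at w5:
  At w5: \Diamond s is true, \neg p is true, so \Diamond s \lor \neg p is true.
    At w5: \Diamond s requires s at some successor in {w1, w2, w3, w4, w5, w7, w9}.
      s holds at w1, so \Diamond s is true at w5.
Satisfying worlds: {w1, w2, w3, w5, w6, w7, w8, w9}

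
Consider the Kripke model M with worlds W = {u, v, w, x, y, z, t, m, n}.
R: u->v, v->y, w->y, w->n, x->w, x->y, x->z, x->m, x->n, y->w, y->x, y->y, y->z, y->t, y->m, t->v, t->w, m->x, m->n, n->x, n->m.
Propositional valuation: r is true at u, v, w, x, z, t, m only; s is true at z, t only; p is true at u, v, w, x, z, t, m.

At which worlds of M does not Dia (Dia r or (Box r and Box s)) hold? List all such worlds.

Recall that Box ψ holds at a world iff ψ holds at every accessible world, and Dia ψ holds iff ψ holds at some accessible world.
Let φ = not Dia (Dia r or (Box r and Box s)). Evaluate φ at each world:
  u (successors {v}): φ is true.
  v (successors {y}): φ is false.
  w (successors {y, n}): φ is false.
  x (successors {w, y, z, m, n}): φ is false.
  y (successors {w, x, y, z, t, m}): φ is false.
  z (successors ∅): φ is true.
  t (successors {v, w}): φ is true.
  m (successors {x, n}): φ is false.
  n (successors {x, m}): φ is false.
For instance, at u:
  At u: Dia (Dia r or (Box r and Box s)) is false, so not Dia (Dia r or (Box r and Box s)) is true.
    At u: Dia (Dia r or (Box r and Box s)) requires Dia r or (Box r and Box s) at some successor in {v}.
      At v: Dia r or (Box r and Box s) is false.
    So Dia (Dia r or (Box r and Box s)) is false at u.
Satisfying worlds: {u, z, t}

u, z, t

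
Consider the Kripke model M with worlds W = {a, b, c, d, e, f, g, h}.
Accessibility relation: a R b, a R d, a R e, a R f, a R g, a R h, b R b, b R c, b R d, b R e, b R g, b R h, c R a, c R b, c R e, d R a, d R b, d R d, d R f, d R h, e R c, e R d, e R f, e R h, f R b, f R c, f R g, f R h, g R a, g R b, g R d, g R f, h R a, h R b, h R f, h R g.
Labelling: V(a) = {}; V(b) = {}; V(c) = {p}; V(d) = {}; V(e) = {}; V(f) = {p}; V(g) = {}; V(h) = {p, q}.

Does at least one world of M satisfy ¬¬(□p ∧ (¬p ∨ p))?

Recall that □ψ holds at a world iff ψ holds at every accessible world, and ◇ψ holds iff ψ holds at some accessible world.
Let φ = ¬¬(□p ∧ (¬p ∨ p)). Evaluate φ at each world:
  a (successors {b, d, e, f, g, h}): φ is false.
  b (successors {b, c, d, e, g, h}): φ is false.
  c (successors {a, b, e}): φ is false.
  d (successors {a, b, d, f, h}): φ is false.
  e (successors {c, d, f, h}): φ is false.
  f (successors {b, c, g, h}): φ is false.
  g (successors {a, b, d, f}): φ is false.
  h (successors {a, b, f, g}): φ is false.
For instance, at g:
  At g: ¬(□p ∧ (¬p ∨ p)) is true, so ¬¬(□p ∧ (¬p ∨ p)) is false.
    At g: □p ∧ (¬p ∨ p) is false, so ¬(□p ∧ (¬p ∨ p)) is true.
      At g: □p is false, ¬p ∨ p is true, so □p ∧ (¬p ∨ p) is false.

No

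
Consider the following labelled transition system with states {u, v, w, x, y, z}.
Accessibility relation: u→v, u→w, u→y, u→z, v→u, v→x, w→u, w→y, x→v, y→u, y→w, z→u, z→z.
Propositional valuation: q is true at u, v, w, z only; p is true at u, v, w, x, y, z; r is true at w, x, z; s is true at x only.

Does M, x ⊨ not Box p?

No

At x: Box p is true, so not Box p is false.
  At x: Box p requires p at every successor {v}.
    At v: p is true.
  So Box p is true at x.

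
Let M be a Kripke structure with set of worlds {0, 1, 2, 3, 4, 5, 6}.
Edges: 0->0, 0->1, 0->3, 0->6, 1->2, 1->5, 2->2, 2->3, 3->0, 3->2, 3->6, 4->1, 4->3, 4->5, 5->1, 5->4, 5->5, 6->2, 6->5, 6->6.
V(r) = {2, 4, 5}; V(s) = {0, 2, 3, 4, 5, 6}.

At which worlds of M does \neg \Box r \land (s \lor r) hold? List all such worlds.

0, 2, 3, 4, 5, 6

Recall that \Box ψ holds at a world iff ψ holds at every accessible world, and \Diamond ψ holds iff ψ holds at some accessible world.
Let φ = \neg \Box r \land (s \lor r). Evaluate φ at each world:
  0 (successors {0, 1, 3, 6}): φ is true.
  1 (successors {2, 5}): φ is false.
  2 (successors {2, 3}): φ is true.
  3 (successors {0, 2, 6}): φ is true.
  4 (successors {1, 3, 5}): φ is true.
  5 (successors {1, 4, 5}): φ is true.
  6 (successors {2, 5, 6}): φ is true.
For instance, at 0:
  At 0: \neg \Box r is true, s \lor r is true, so \neg \Box r \land (s \lor r) is true.
    At 0: \Box r is false, so \neg \Box r is true.
      At 0: \Box r requires r at every successor {0, 1, 3, 6}.
        r fails at 0, so \Box r is false at 0.
Satisfying worlds: {0, 2, 3, 4, 5, 6}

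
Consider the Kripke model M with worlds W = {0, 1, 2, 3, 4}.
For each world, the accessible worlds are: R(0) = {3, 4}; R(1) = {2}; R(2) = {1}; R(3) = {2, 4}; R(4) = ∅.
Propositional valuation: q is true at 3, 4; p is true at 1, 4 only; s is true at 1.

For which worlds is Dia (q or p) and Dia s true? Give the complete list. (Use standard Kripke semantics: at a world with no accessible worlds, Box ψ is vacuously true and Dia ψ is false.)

Let φ = Dia (q or p) and Dia s. Evaluate φ at each world:
  0 (successors {3, 4}): φ is false.
  1 (successors {2}): φ is false.
  2 (successors {1}): φ is true.
  3 (successors {2, 4}): φ is false.
  4 (successors ∅): φ is false.
For instance, at 1:
  At 1: Dia (q or p) is false, Dia s is false, so Dia (q or p) and Dia s is false.
    At 1: Dia (q or p) requires q or p at some successor in {2}.
      At 2: q or p is false.
    So Dia (q or p) is false at 1.
    At 1: Dia s requires s at some successor in {2}.
      At 2: s is false.
    So Dia s is false at 1.
Satisfying worlds: {2}

2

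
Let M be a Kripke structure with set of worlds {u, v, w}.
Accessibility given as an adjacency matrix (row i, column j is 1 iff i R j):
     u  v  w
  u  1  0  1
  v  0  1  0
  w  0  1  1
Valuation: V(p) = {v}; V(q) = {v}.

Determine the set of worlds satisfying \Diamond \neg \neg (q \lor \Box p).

Recall that \Box ψ holds at a world iff ψ holds at every accessible world, and \Diamond ψ holds iff ψ holds at some accessible world.
Let φ = \Diamond \neg \neg (q \lor \Box p). Evaluate φ at each world:
  u (successors {u, w}): φ is false.
  v (successors {v}): φ is true.
  w (successors {v, w}): φ is true.
For instance, at v:
  At v: \Diamond \neg \neg (q \lor \Box p) requires \neg \neg (q \lor \Box p) at some successor in {v}.
    \neg \neg (q \lor \Box p) holds at v, so \Diamond \neg \neg (q \lor \Box p) is true at v.
      At v: \neg (q \lor \Box p) is false, so \neg \neg (q \lor \Box p) is true.
Satisfying worlds: {v, w}

v, w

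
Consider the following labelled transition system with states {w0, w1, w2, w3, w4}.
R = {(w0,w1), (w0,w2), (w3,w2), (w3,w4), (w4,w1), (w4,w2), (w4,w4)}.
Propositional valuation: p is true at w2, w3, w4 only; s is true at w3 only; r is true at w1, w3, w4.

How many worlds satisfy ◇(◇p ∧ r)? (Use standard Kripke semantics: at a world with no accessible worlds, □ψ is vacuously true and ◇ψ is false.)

Let φ = ◇(◇p ∧ r). Evaluate φ at each world:
  w0 (successors {w1, w2}): φ is false.
  w1 (successors ∅): φ is false.
  w2 (successors ∅): φ is false.
  w3 (successors {w2, w4}): φ is true.
  w4 (successors {w1, w2, w4}): φ is true.
For instance, at w3:
  At w3: ◇(◇p ∧ r) requires ◇p ∧ r at some successor in {w2, w4}.
    ◇p ∧ r holds at w4, so ◇(◇p ∧ r) is true at w3.
      At w4: ◇p is true, r is true, so ◇p ∧ r is true.
Satisfying worlds: {w3, w4}

2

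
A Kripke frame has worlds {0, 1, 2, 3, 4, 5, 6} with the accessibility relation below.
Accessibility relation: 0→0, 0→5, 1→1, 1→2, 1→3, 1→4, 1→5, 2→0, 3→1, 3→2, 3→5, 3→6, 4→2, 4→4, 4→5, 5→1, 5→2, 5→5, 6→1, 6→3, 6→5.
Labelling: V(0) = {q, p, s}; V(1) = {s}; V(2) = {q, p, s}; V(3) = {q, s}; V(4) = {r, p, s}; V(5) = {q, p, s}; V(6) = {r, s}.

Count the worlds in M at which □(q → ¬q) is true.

Let φ = □(q → ¬q). Evaluate φ at each world:
  0 (successors {0, 5}): φ is false.
  1 (successors {1, 2, 3, 4, 5}): φ is false.
  2 (successors {0}): φ is false.
  3 (successors {1, 2, 5, 6}): φ is false.
  4 (successors {2, 4, 5}): φ is false.
  5 (successors {1, 2, 5}): φ is false.
  6 (successors {1, 3, 5}): φ is false.
For instance, at 6:
  At 6: □(q → ¬q) requires q → ¬q at every successor {1, 3, 5}.
    q → ¬q fails at 3, so □(q → ¬q) is false at 6.
Satisfying worlds: none.

0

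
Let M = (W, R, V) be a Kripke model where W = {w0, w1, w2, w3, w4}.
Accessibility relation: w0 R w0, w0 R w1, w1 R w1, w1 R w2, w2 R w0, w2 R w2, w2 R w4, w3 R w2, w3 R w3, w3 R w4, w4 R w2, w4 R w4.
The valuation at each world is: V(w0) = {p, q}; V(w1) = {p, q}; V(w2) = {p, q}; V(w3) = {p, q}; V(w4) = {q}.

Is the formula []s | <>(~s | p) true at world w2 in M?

At w2: []s is false, <>(~s | p) is true, so []s | <>(~s | p) is true.
  At w2: []s requires s at every successor {w0, w2, w4}.
    s fails at w0, so []s is false at w2.
  At w2: <>(~s | p) requires ~s | p at some successor in {w0, w2, w4}.
    ~s | p holds at w0, so <>(~s | p) is true at w2.

Yes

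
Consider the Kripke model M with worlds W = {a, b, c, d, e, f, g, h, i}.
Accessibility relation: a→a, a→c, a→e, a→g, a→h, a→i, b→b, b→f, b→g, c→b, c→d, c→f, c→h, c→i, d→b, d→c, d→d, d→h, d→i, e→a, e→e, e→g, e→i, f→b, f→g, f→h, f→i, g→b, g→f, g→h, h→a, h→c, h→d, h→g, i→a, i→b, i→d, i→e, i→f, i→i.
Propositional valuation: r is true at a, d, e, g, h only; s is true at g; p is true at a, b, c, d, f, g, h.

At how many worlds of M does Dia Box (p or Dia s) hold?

9

Let φ = Dia Box (p or Dia s). Evaluate φ at each world:
  a (successors {a, c, e, g, h, i}): φ is true.
  b (successors {b, f, g}): φ is true.
  c (successors {b, d, f, h, i}): φ is true.
  d (successors {b, c, d, h, i}): φ is true.
  e (successors {a, e, g, i}): φ is true.
  f (successors {b, g, h, i}): φ is true.
  g (successors {b, f, h}): φ is true.
  h (successors {a, c, d, g}): φ is true.
  i (successors {a, b, d, e, f, i}): φ is true.
For instance, at d:
  At d: Dia Box (p or Dia s) requires Box (p or Dia s) at some successor in {b, c, d, h, i}.
    Box (p or Dia s) holds at b, so Dia Box (p or Dia s) is true at d.
      At b: Box (p or Dia s) requires p or Dia s at every successor {b, f, g}.
        At b: p or Dia s is true.
        At f: p or Dia s is true.
        At g: p or Dia s is true.
      So Box (p or Dia s) is true at b.
Satisfying worlds: {a, b, c, d, e, f, g, h, i}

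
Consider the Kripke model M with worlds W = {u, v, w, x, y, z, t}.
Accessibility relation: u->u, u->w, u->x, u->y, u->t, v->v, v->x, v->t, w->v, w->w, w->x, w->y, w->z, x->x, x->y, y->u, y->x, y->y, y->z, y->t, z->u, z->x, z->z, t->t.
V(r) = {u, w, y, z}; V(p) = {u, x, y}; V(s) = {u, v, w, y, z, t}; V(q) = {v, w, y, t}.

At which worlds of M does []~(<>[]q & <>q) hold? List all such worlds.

none

Let φ = []~(<>[]q & <>q). Evaluate φ at each world:
  u (successors {u, w, x, y, t}): φ is false.
  v (successors {v, x, t}): φ is false.
  w (successors {v, w, x, y, z}): φ is false.
  x (successors {x, y}): φ is false.
  y (successors {u, x, y, z, t}): φ is false.
  z (successors {u, x, z}): φ is false.
  t (successors {t}): φ is false.
For instance, at y:
  At y: []~(<>[]q & <>q) requires ~(<>[]q & <>q) at every successor {u, x, y, z, t}.
    ~(<>[]q & <>q) fails at u, so []~(<>[]q & <>q) is false at y.
      At u: <>[]q & <>q is true, so ~(<>[]q & <>q) is false.
Satisfying worlds: none.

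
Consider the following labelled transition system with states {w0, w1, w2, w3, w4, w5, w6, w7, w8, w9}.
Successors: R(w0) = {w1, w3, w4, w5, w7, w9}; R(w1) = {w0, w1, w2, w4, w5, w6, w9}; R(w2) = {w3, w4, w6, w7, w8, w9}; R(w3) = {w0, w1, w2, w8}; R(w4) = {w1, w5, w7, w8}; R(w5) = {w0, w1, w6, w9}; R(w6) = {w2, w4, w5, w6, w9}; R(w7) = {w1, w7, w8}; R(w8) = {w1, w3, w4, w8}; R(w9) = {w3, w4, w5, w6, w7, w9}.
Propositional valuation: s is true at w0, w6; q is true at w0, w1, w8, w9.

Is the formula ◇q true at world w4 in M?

At w4: ◇q requires q at some successor in {w1, w5, w7, w8}.
  q holds at w1, so ◇q is true at w4.

Yes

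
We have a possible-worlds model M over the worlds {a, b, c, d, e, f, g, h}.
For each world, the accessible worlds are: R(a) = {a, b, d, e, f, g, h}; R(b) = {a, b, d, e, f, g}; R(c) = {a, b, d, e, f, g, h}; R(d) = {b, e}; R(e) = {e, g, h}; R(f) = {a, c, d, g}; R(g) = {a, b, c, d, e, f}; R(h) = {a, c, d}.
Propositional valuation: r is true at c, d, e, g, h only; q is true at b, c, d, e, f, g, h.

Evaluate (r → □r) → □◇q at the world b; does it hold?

Yes

At b: r → □r is true, □◇q is true, so (r → □r) → □◇q is true.
  At b: r is false, □r is false, so r → □r is true.
    At b: □r requires r at every successor {a, b, d, e, f, g}.
      r fails at a, so □r is false at b.
  At b: □◇q requires ◇q at every successor {a, b, d, e, f, g}.
    At a: ◇q is true.
    At b: ◇q is true.
    At d: ◇q is true.
    At e: ◇q is true.
    At f: ◇q is true.
    At g: ◇q is true.
  So □◇q is true at b.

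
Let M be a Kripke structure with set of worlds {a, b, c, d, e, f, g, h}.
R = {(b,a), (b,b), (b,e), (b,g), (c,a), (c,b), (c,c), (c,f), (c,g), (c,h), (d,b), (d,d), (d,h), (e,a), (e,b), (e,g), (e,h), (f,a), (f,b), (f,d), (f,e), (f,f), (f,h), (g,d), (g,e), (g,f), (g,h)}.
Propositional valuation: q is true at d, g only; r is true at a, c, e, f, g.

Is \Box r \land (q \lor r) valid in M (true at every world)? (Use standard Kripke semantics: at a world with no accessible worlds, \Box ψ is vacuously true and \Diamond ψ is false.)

No

Let φ = \Box r \land (q \lor r). Evaluate φ at each world:
  a (successors ∅): φ is true.
  b (successors {a, b, e, g}): φ is false.
  c (successors {a, b, c, f, g, h}): φ is false.
  d (successors {b, d, h}): φ is false.
  e (successors {a, b, g, h}): φ is false.
  f (successors {a, b, d, e, f, h}): φ is false.
  g (successors {d, e, f, h}): φ is false.
  h (successors ∅): φ is false.
Detail at b (counterexample):
  At b: \Box r is false, q \lor r is false, so \Box r \land (q \lor r) is false.
    At b: \Box r requires r at every successor {a, b, e, g}.
      r fails at b, so \Box r is false at b.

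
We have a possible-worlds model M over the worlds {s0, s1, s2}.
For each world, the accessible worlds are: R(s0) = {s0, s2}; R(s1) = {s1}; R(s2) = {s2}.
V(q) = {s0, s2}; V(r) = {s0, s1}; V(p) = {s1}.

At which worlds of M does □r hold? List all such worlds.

Recall that □ψ holds at a world iff ψ holds at every accessible world, and ◇ψ holds iff ψ holds at some accessible world.
Let φ = □r. Evaluate φ at each world:
  s0 (successors {s0, s2}): φ is false.
  s1 (successors {s1}): φ is true.
  s2 (successors {s2}): φ is false.
For instance, at s2:
  At s2: □r requires r at every successor {s2}.
    r fails at s2, so □r is false at s2.
Satisfying worlds: {s1}

s1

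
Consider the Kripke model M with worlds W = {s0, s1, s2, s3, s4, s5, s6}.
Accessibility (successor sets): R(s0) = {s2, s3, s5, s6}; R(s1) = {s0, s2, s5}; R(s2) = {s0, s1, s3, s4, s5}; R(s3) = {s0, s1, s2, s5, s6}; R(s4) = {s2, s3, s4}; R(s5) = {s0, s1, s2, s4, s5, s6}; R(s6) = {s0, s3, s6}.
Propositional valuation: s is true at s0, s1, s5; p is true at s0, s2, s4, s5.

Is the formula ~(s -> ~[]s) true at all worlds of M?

No

Let φ = ~(s -> ~[]s). Evaluate φ at each world:
  s0 (successors {s2, s3, s5, s6}): φ is false.
  s1 (successors {s0, s2, s5}): φ is false.
  s2 (successors {s0, s1, s3, s4, s5}): φ is false.
  s3 (successors {s0, s1, s2, s5, s6}): φ is false.
  s4 (successors {s2, s3, s4}): φ is false.
  s5 (successors {s0, s1, s2, s4, s5, s6}): φ is false.
  s6 (successors {s0, s3, s6}): φ is false.
Detail at s0 (counterexample):
  At s0: s -> ~[]s is true, so ~(s -> ~[]s) is false.
    At s0: s is true, ~[]s is true, so s -> ~[]s is true.
      At s0: []s is false, so ~[]s is true.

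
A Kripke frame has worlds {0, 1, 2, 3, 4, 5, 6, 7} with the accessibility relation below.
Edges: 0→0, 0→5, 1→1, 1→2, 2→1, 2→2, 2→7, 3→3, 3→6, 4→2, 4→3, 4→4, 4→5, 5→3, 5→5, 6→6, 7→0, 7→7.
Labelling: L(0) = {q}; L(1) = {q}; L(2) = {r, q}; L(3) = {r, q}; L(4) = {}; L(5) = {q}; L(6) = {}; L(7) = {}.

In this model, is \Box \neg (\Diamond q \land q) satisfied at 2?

No

At 2: \Box \neg (\Diamond q \land q) requires \neg (\Diamond q \land q) at every successor {1, 2, 7}.
  \neg (\Diamond q \land q) fails at 1, so \Box \neg (\Diamond q \land q) is false at 2.
    At 1: \Diamond q \land q is true, so \neg (\Diamond q \land q) is false.
      At 1: \Diamond q is true, q is true, so \Diamond q \land q is true.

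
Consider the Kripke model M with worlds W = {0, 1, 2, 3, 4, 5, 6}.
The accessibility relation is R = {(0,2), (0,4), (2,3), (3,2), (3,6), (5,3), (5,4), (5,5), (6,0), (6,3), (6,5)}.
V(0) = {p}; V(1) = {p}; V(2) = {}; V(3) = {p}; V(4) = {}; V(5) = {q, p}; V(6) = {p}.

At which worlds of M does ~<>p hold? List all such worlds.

Let φ = ~<>p. Evaluate φ at each world:
  0 (successors {2, 4}): φ is true.
  1 (successors ∅): φ is true.
  2 (successors {3}): φ is false.
  3 (successors {2, 6}): φ is false.
  4 (successors ∅): φ is true.
  5 (successors {3, 4, 5}): φ is false.
  6 (successors {0, 3, 5}): φ is false.
For instance, at 0:
  At 0: <>p is false, so ~<>p is true.
    At 0: <>p requires p at some successor in {2, 4}.
      At 2: p is false.
      At 4: p is false.
    So <>p is false at 0.
Satisfying worlds: {0, 1, 4}

0, 1, 4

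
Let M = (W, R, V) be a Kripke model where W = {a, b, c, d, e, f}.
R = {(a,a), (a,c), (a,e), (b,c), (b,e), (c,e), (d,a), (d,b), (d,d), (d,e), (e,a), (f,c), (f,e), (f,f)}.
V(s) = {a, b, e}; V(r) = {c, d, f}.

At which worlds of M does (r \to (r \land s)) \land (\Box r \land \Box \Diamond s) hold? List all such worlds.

Recall that \Box ψ holds at a world iff ψ holds at every accessible world, and \Diamond ψ holds iff ψ holds at some accessible world.
Let φ = (r \to (r \land s)) \land (\Box r \land \Box \Diamond s). Evaluate φ at each world:
  a (successors {a, c, e}): φ is false.
  b (successors {c, e}): φ is false.
  c (successors {e}): φ is false.
  d (successors {a, b, d, e}): φ is false.
  e (successors {a}): φ is false.
  f (successors {c, e, f}): φ is false.
For instance, at c:
  At c: r \to (r \land s) is false, \Box r \land \Box \Diamond s is false, so (r \to (r \land s)) \land (\Box r \land \Box \Diamond s) is false.
    At c: \Box r is false, \Box \Diamond s is true, so \Box r \land \Box \Diamond s is false.
      At c: \Box r requires r at every successor {e}.
        r fails at e, so \Box r is false at c.
      At c: \Box \Diamond s requires \Diamond s at every successor {e}.
        At e: \Diamond s is true.
      So \Box \Diamond s is true at c.
Satisfying worlds: none.

none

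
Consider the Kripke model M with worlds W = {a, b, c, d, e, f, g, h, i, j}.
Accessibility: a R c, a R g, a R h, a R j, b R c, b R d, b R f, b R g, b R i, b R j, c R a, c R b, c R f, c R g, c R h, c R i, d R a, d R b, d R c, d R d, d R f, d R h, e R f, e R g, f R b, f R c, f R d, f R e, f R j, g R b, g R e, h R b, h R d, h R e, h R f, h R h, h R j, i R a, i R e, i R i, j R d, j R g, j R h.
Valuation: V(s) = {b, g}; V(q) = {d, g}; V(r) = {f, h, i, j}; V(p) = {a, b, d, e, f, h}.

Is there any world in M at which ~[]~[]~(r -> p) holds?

No

Recall that []ψ holds at a world iff ψ holds at every accessible world, and <>ψ holds iff ψ holds at some accessible world.
Let φ = ~[]~[]~(r -> p). Evaluate φ at each world:
  a (successors {c, g, h, j}): φ is false.
  b (successors {c, d, f, g, i, j}): φ is false.
  c (successors {a, b, f, g, h, i}): φ is false.
  d (successors {a, b, c, d, f, h}): φ is false.
  e (successors {f, g}): φ is false.
  f (successors {b, c, d, e, j}): φ is false.
  g (successors {b, e}): φ is false.
  h (successors {b, d, e, f, h, j}): φ is false.
  i (successors {a, e, i}): φ is false.
  j (successors {d, g, h}): φ is false.
For instance, at c:
  At c: []~[]~(r -> p) is true, so ~[]~[]~(r -> p) is false.
    At c: []~[]~(r -> p) requires ~[]~(r -> p) at every successor {a, b, f, g, h, i}.
      At a: ~[]~(r -> p) is true.
      At b: ~[]~(r -> p) is true.
      At f: ~[]~(r -> p) is true.
      At g: ~[]~(r -> p) is true.
      At h: ~[]~(r -> p) is true.
      At i: ~[]~(r -> p) is true.
    So []~[]~(r -> p) is true at c.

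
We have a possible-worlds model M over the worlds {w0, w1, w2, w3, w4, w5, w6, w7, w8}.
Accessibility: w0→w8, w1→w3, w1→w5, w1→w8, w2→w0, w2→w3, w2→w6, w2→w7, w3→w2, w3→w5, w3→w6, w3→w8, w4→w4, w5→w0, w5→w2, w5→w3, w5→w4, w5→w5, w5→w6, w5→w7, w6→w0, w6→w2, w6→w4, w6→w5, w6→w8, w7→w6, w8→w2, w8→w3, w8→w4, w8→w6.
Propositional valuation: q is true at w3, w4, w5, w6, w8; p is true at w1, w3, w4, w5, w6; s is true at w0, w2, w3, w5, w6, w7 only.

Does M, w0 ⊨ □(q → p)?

At w0: □(q → p) requires q → p at every successor {w8}.
  q → p fails at w8, so □(q → p) is false at w0.

No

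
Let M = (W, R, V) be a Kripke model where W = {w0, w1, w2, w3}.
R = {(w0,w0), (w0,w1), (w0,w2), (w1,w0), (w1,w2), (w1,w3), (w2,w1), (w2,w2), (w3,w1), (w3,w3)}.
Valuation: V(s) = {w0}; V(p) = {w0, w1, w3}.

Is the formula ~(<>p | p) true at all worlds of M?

Let φ = ~(<>p | p). Evaluate φ at each world:
  w0 (successors {w0, w1, w2}): φ is false.
  w1 (successors {w0, w2, w3}): φ is false.
  w2 (successors {w1, w2}): φ is false.
  w3 (successors {w1, w3}): φ is false.
Detail at w0 (counterexample):
  At w0: <>p | p is true, so ~(<>p | p) is false.
    At w0: <>p is true, p is true, so <>p | p is true.
      At w0: <>p requires p at some successor in {w0, w1, w2}.
        p holds at w0, so <>p is true at w0.

No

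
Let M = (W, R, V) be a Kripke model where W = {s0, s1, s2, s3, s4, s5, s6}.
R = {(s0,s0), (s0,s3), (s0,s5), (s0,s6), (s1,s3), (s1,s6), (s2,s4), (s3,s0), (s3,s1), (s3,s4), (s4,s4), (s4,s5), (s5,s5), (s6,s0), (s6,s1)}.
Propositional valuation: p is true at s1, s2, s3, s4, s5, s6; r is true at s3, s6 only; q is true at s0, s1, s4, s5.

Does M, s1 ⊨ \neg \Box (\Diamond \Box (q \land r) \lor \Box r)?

Yes

Recall that \Box ψ holds at a world iff ψ holds at every accessible world, and \Diamond ψ holds iff ψ holds at some accessible world.
At s1: \Box (\Diamond \Box (q \land r) \lor \Box r) is false, so \neg \Box (\Diamond \Box (q \land r) \lor \Box r) is true.
  At s1: \Box (\Diamond \Box (q \land r) \lor \Box r) requires \Diamond \Box (q \land r) \lor \Box r at every successor {s3, s6}.
    \Diamond \Box (q \land r) \lor \Box r fails at s3, so \Box (\Diamond \Box (q \land r) \lor \Box r) is false at s1.
      At s3: \Diamond \Box (q \land r) is false, \Box r is false, so \Diamond \Box (q \land r) \lor \Box r is false.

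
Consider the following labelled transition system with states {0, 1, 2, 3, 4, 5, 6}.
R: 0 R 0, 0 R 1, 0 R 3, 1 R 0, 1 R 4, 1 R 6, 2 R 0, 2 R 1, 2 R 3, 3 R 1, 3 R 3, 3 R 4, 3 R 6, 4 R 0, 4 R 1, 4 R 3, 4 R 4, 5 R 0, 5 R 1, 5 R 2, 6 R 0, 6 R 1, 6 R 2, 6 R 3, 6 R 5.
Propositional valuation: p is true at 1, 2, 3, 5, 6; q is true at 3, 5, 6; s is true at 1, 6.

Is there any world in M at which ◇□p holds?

Let φ = ◇□p. Evaluate φ at each world:
  0 (successors {0, 1, 3}): φ is false.
  1 (successors {0, 4, 6}): φ is false.
  2 (successors {0, 1, 3}): φ is false.
  3 (successors {1, 3, 4, 6}): φ is false.
  4 (successors {0, 1, 3, 4}): φ is false.
  5 (successors {0, 1, 2}): φ is false.
  6 (successors {0, 1, 2, 3, 5}): φ is false.
For instance, at 2:
  At 2: ◇□p requires □p at some successor in {0, 1, 3}.
    At 0: □p is false.
    At 1: □p is false.
    At 3: □p is false.
  So ◇□p is false at 2.

No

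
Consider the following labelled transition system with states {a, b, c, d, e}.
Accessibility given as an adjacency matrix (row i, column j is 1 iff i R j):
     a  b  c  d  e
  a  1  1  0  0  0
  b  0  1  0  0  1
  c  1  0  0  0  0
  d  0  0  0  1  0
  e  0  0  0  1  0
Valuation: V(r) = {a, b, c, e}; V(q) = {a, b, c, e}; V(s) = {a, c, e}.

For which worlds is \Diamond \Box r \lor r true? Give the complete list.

a, b, c, e

Recall that \Box ψ holds at a world iff ψ holds at every accessible world, and \Diamond ψ holds iff ψ holds at some accessible world.
Let φ = \Diamond \Box r \lor r. Evaluate φ at each world:
  a (successors {a, b}): φ is true.
  b (successors {b, e}): φ is true.
  c (successors {a}): φ is true.
  d (successors {d}): φ is false.
  e (successors {d}): φ is true.
For instance, at a:
  At a: \Diamond \Box r is true, r is true, so \Diamond \Box r \lor r is true.
    At a: \Diamond \Box r requires \Box r at some successor in {a, b}.
      \Box r holds at a, so \Diamond \Box r is true at a.
Satisfying worlds: {a, b, c, e}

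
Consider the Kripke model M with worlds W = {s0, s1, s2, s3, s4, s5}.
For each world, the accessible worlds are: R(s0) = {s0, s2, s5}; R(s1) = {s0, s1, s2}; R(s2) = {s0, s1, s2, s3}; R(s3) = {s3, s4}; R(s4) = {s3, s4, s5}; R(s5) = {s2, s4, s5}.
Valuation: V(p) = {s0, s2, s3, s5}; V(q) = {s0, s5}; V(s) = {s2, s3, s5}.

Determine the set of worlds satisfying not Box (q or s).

s1, s2, s3, s4, s5

Recall that Box ψ holds at a world iff ψ holds at every accessible world, and Dia ψ holds iff ψ holds at some accessible world.
Let φ = not Box (q or s). Evaluate φ at each world:
  s0 (successors {s0, s2, s5}): φ is false.
  s1 (successors {s0, s1, s2}): φ is true.
  s2 (successors {s0, s1, s2, s3}): φ is true.
  s3 (successors {s3, s4}): φ is true.
  s4 (successors {s3, s4, s5}): φ is true.
  s5 (successors {s2, s4, s5}): φ is true.
For instance, at s2:
  At s2: Box (q or s) is false, so not Box (q or s) is true.
    At s2: Box (q or s) requires q or s at every successor {s0, s1, s2, s3}.
      q or s fails at s1, so Box (q or s) is false at s2.
Satisfying worlds: {s1, s2, s3, s4, s5}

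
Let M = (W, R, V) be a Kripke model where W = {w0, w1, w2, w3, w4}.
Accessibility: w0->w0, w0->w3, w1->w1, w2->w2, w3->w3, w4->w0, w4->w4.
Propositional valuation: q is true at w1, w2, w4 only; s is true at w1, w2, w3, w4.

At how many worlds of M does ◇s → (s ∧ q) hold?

Recall that ◇ψ holds at a world iff ψ holds at some accessible world.
Let φ = ◇s → (s ∧ q). Evaluate φ at each world:
  w0 (successors {w0, w3}): φ is false.
  w1 (successors {w1}): φ is true.
  w2 (successors {w2}): φ is true.
  w3 (successors {w3}): φ is false.
  w4 (successors {w0, w4}): φ is true.
For instance, at w0:
  At w0: ◇s is true, s ∧ q is false, so ◇s → (s ∧ q) is false.
    At w0: ◇s requires s at some successor in {w0, w3}.
      s holds at w3, so ◇s is true at w0.
Satisfying worlds: {w1, w2, w4}

3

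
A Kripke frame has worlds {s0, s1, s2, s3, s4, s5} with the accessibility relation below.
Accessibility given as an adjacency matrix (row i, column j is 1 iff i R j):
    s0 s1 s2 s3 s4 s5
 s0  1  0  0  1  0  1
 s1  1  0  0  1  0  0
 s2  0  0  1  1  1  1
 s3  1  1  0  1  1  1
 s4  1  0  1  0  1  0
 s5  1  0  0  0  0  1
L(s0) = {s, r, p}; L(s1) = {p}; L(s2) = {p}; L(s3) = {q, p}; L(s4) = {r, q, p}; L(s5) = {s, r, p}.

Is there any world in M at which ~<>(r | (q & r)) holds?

Recall that <>ψ holds at a world iff ψ holds at some accessible world.
Let φ = ~<>(r | (q & r)). Evaluate φ at each world:
  s0 (successors {s0, s3, s5}): φ is false.
  s1 (successors {s0, s3}): φ is false.
  s2 (successors {s2, s3, s4, s5}): φ is false.
  s3 (successors {s0, s1, s3, s4, s5}): φ is false.
  s4 (successors {s0, s2, s4}): φ is false.
  s5 (successors {s0, s5}): φ is false.
For instance, at s4:
  At s4: <>(r | (q & r)) is true, so ~<>(r | (q & r)) is false.
    At s4: <>(r | (q & r)) requires r | (q & r) at some successor in {s0, s2, s4}.
      r | (q & r) holds at s0, so <>(r | (q & r)) is true at s4.

No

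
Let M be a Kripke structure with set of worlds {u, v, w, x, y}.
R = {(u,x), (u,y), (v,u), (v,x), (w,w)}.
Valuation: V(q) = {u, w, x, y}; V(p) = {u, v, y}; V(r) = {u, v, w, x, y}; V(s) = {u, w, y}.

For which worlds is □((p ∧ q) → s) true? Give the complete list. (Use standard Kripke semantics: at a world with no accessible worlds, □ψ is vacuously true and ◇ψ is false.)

u, v, w, x, y

Let φ = □((p ∧ q) → s). Evaluate φ at each world:
  u (successors {x, y}): φ is true.
  v (successors {u, x}): φ is true.
  w (successors {w}): φ is true.
  x (successors ∅): φ is true.
  y (successors ∅): φ is true.
For instance, at u:
  At u: □((p ∧ q) → s) requires (p ∧ q) → s at every successor {x, y}.
    At x: (p ∧ q) → s is true.
    At y: (p ∧ q) → s is true.
  So □((p ∧ q) → s) is true at u.
Satisfying worlds: {u, v, w, x, y}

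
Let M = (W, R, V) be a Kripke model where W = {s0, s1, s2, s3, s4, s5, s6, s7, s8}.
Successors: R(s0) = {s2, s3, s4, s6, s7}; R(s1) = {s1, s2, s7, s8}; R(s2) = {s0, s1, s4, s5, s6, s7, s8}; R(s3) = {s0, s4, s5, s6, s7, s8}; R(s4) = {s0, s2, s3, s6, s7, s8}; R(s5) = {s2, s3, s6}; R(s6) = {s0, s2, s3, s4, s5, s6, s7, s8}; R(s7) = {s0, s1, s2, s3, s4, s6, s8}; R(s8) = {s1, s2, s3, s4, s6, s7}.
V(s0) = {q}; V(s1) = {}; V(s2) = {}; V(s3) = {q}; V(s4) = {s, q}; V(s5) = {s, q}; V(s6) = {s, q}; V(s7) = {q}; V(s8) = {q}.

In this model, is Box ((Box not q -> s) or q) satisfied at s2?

Recall that Box ψ holds at a world iff ψ holds at every accessible world, and Dia ψ holds iff ψ holds at some accessible world.
At s2: Box ((Box not q -> s) or q) requires (Box not q -> s) or q at every successor {s0, s1, s4, s5, s6, s7, s8}.
  At s0: (Box not q -> s) or q is true.
  At s1: (Box not q -> s) or q is true.
  At s4: (Box not q -> s) or q is true.
  At s5: (Box not q -> s) or q is true.
  At s6: (Box not q -> s) or q is true.
  At s7: (Box not q -> s) or q is true.
  At s8: (Box not q -> s) or q is true.
So Box ((Box not q -> s) or q) is true at s2.

Yes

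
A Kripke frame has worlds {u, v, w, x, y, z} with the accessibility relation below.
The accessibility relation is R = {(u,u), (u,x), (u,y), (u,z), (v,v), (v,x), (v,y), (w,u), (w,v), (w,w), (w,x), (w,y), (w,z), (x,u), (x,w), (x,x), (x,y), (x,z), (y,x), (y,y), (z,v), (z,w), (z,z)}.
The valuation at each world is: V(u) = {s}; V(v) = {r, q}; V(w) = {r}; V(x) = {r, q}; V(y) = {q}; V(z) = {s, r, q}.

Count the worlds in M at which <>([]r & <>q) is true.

Let φ = <>([]r & <>q). Evaluate φ at each world:
  u (successors {u, x, y, z}): φ is true.
  v (successors {v, x, y}): φ is false.
  w (successors {u, v, w, x, y, z}): φ is true.
  x (successors {u, w, x, y, z}): φ is true.
  y (successors {x, y}): φ is false.
  z (successors {v, w, z}): φ is true.
For instance, at z:
  At z: <>([]r & <>q) requires []r & <>q at some successor in {v, w, z}.
    []r & <>q holds at z, so <>([]r & <>q) is true at z.
      At z: []r is true, <>q is true, so []r & <>q is true.
Satisfying worlds: {u, w, x, z}

4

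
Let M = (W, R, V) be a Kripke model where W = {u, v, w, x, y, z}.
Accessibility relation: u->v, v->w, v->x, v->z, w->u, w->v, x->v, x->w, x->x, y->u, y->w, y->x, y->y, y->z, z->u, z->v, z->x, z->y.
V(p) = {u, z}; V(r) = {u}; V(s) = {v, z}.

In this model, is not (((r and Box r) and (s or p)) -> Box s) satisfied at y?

No

Recall that Box ψ holds at a world iff ψ holds at every accessible world, and Dia ψ holds iff ψ holds at some accessible world.
At y: ((r and Box r) and (s or p)) -> Box s is true, so not (((r and Box r) and (s or p)) -> Box s) is false.
  At y: (r and Box r) and (s or p) is false, Box s is false, so ((r and Box r) and (s or p)) -> Box s is true.
    At y: r and Box r is false, s or p is false, so (r and Box r) and (s or p) is false.
      At y: r is false, Box r is false, so r and Box r is false.
    At y: Box s requires s at every successor {u, w, x, y, z}.
      s fails at u, so Box s is false at y.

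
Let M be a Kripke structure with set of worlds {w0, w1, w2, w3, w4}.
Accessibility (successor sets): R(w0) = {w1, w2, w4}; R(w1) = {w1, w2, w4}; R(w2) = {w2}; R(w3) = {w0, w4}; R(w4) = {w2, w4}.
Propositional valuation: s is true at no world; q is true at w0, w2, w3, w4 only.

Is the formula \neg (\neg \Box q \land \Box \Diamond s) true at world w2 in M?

Yes

At w2: \neg \Box q \land \Box \Diamond s is false, so \neg (\neg \Box q \land \Box \Diamond s) is true.
  At w2: \neg \Box q is false, \Box \Diamond s is false, so \neg \Box q \land \Box \Diamond s is false.
    At w2: \Box q is true, so \neg \Box q is false.
      At w2: \Box q requires q at every successor {w2}.
        At w2: q is true.
      So \Box q is true at w2.
    At w2: \Box \Diamond s requires \Diamond s at every successor {w2}.
      \Diamond s fails at w2, so \Box \Diamond s is false at w2.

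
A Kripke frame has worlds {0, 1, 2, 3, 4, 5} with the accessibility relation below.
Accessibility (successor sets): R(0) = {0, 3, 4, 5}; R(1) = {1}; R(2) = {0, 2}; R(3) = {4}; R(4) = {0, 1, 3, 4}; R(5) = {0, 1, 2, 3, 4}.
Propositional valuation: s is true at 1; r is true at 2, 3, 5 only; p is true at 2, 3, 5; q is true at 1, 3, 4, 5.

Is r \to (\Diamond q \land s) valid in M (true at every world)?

Recall that \Diamond ψ holds at a world iff ψ holds at some accessible world.
Let φ = r \to (\Diamond q \land s). Evaluate φ at each world:
  0 (successors {0, 3, 4, 5}): φ is true.
  1 (successors {1}): φ is true.
  2 (successors {0, 2}): φ is false.
  3 (successors {4}): φ is false.
  4 (successors {0, 1, 3, 4}): φ is true.
  5 (successors {0, 1, 2, 3, 4}): φ is false.
Detail at 2 (counterexample):
  At 2: r is true, \Diamond q \land s is false, so r \to (\Diamond q \land s) is false.
    At 2: \Diamond q is false, s is false, so \Diamond q \land s is false.
      At 2: \Diamond q requires q at some successor in {0, 2}.
        At 0: q is false.
        At 2: q is false.
      So \Diamond q is false at 2.

No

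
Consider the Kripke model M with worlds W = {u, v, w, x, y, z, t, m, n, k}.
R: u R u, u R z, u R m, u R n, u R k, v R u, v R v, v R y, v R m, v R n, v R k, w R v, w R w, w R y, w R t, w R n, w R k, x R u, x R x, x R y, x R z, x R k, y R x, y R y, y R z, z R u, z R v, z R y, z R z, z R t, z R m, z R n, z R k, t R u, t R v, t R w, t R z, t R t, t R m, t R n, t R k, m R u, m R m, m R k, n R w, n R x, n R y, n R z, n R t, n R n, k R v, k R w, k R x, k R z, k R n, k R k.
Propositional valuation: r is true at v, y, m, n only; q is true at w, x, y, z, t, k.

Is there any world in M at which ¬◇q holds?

Recall that ◇ψ holds at a world iff ψ holds at some accessible world.
Let φ = ¬◇q. Evaluate φ at each world:
  u (successors {u, z, m, n, k}): φ is false.
  v (successors {u, v, y, m, n, k}): φ is false.
  w (successors {v, w, y, t, n, k}): φ is false.
  x (successors {u, x, y, z, k}): φ is false.
  y (successors {x, y, z}): φ is false.
  z (successors {u, v, y, z, t, m, n, k}): φ is false.
  t (successors {u, v, w, z, t, m, n, k}): φ is false.
  m (successors {u, m, k}): φ is false.
  n (successors {w, x, y, z, t, n}): φ is false.
  k (successors {v, w, x, z, n, k}): φ is false.
For instance, at t:
  At t: ◇q is true, so ¬◇q is false.
    At t: ◇q requires q at some successor in {u, v, w, z, t, m, n, k}.
      q holds at w, so ◇q is true at t.

No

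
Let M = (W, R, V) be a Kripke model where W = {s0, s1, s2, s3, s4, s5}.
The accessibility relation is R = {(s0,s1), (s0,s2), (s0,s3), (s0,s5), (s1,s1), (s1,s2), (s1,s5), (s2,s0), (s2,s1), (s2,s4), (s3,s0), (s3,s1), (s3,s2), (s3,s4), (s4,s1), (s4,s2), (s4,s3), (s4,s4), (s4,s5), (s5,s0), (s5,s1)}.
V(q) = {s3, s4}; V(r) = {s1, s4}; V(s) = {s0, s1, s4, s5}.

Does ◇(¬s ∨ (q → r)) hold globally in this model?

Let φ = ◇(¬s ∨ (q → r)). Evaluate φ at each world:
  s0 (successors {s1, s2, s3, s5}): φ is true.
  s1 (successors {s1, s2, s5}): φ is true.
  s2 (successors {s0, s1, s4}): φ is true.
  s3 (successors {s0, s1, s2, s4}): φ is true.
  s4 (successors {s1, s2, s3, s4, s5}): φ is true.
  s5 (successors {s0, s1}): φ is true.
For instance, at s4:
  At s4: ◇(¬s ∨ (q → r)) requires ¬s ∨ (q → r) at some successor in {s1, s2, s3, s4, s5}.
    ¬s ∨ (q → r) holds at s1, so ◇(¬s ∨ (q → r)) is true at s4.

Yes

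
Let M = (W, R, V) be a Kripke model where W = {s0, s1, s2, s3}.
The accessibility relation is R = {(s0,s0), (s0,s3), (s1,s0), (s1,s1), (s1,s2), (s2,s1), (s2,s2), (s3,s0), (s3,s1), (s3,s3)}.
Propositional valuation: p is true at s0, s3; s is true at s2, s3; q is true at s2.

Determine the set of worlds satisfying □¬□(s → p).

s2

Let φ = □¬□(s → p). Evaluate φ at each world:
  s0 (successors {s0, s3}): φ is false.
  s1 (successors {s0, s1, s2}): φ is false.
  s2 (successors {s1, s2}): φ is true.
  s3 (successors {s0, s1, s3}): φ is false.
For instance, at s0:
  At s0: □¬□(s → p) requires ¬□(s → p) at every successor {s0, s3}.
    ¬□(s → p) fails at s0, so □¬□(s → p) is false at s0.
      At s0: □(s → p) is true, so ¬□(s → p) is false.
Satisfying worlds: {s2}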